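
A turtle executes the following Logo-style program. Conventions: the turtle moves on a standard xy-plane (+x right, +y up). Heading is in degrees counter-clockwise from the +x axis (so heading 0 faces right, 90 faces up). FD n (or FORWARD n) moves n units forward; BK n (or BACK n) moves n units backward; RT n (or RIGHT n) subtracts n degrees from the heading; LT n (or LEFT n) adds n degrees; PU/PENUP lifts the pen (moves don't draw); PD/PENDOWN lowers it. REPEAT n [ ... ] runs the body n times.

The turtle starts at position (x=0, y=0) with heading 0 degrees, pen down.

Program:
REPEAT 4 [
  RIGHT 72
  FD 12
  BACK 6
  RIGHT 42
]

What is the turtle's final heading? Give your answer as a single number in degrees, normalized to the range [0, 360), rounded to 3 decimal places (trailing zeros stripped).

Executing turtle program step by step:
Start: pos=(0,0), heading=0, pen down
REPEAT 4 [
  -- iteration 1/4 --
  RT 72: heading 0 -> 288
  FD 12: (0,0) -> (3.708,-11.413) [heading=288, draw]
  BK 6: (3.708,-11.413) -> (1.854,-5.706) [heading=288, draw]
  RT 42: heading 288 -> 246
  -- iteration 2/4 --
  RT 72: heading 246 -> 174
  FD 12: (1.854,-5.706) -> (-10.08,-4.452) [heading=174, draw]
  BK 6: (-10.08,-4.452) -> (-4.113,-5.079) [heading=174, draw]
  RT 42: heading 174 -> 132
  -- iteration 3/4 --
  RT 72: heading 132 -> 60
  FD 12: (-4.113,-5.079) -> (1.887,5.313) [heading=60, draw]
  BK 6: (1.887,5.313) -> (-1.113,0.117) [heading=60, draw]
  RT 42: heading 60 -> 18
  -- iteration 4/4 --
  RT 72: heading 18 -> 306
  FD 12: (-1.113,0.117) -> (5.94,-9.591) [heading=306, draw]
  BK 6: (5.94,-9.591) -> (2.414,-4.737) [heading=306, draw]
  RT 42: heading 306 -> 264
]
Final: pos=(2.414,-4.737), heading=264, 8 segment(s) drawn

Answer: 264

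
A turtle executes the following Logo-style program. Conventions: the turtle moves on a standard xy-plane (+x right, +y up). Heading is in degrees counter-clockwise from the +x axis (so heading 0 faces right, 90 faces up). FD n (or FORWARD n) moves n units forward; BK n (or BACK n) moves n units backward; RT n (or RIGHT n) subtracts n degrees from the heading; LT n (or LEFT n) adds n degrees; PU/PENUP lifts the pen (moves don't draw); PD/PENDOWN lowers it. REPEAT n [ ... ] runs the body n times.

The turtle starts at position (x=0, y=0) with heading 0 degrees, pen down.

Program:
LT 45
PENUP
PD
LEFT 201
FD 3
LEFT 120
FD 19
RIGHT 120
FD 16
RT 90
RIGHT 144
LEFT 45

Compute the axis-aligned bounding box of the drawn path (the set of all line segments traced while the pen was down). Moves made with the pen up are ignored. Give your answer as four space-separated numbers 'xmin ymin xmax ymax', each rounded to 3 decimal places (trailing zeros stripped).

Answer: -1.22 -15.371 17.676 0

Derivation:
Executing turtle program step by step:
Start: pos=(0,0), heading=0, pen down
LT 45: heading 0 -> 45
PU: pen up
PD: pen down
LT 201: heading 45 -> 246
FD 3: (0,0) -> (-1.22,-2.741) [heading=246, draw]
LT 120: heading 246 -> 6
FD 19: (-1.22,-2.741) -> (17.676,-0.755) [heading=6, draw]
RT 120: heading 6 -> 246
FD 16: (17.676,-0.755) -> (11.168,-15.371) [heading=246, draw]
RT 90: heading 246 -> 156
RT 144: heading 156 -> 12
LT 45: heading 12 -> 57
Final: pos=(11.168,-15.371), heading=57, 3 segment(s) drawn

Segment endpoints: x in {-1.22, 0, 11.168, 17.676}, y in {-15.371, -2.741, -0.755, 0}
xmin=-1.22, ymin=-15.371, xmax=17.676, ymax=0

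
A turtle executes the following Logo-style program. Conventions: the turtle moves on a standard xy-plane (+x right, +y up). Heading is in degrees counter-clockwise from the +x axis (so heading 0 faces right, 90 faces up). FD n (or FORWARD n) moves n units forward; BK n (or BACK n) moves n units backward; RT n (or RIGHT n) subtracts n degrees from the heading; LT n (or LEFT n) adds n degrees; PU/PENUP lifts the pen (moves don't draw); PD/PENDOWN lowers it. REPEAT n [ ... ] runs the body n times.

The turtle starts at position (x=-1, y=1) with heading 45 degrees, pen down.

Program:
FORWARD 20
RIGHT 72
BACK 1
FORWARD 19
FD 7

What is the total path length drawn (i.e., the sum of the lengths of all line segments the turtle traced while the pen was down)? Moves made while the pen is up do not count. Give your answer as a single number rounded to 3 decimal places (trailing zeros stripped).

Answer: 47

Derivation:
Executing turtle program step by step:
Start: pos=(-1,1), heading=45, pen down
FD 20: (-1,1) -> (13.142,15.142) [heading=45, draw]
RT 72: heading 45 -> 333
BK 1: (13.142,15.142) -> (12.251,15.596) [heading=333, draw]
FD 19: (12.251,15.596) -> (29.18,6.97) [heading=333, draw]
FD 7: (29.18,6.97) -> (35.417,3.792) [heading=333, draw]
Final: pos=(35.417,3.792), heading=333, 4 segment(s) drawn

Segment lengths:
  seg 1: (-1,1) -> (13.142,15.142), length = 20
  seg 2: (13.142,15.142) -> (12.251,15.596), length = 1
  seg 3: (12.251,15.596) -> (29.18,6.97), length = 19
  seg 4: (29.18,6.97) -> (35.417,3.792), length = 7
Total = 47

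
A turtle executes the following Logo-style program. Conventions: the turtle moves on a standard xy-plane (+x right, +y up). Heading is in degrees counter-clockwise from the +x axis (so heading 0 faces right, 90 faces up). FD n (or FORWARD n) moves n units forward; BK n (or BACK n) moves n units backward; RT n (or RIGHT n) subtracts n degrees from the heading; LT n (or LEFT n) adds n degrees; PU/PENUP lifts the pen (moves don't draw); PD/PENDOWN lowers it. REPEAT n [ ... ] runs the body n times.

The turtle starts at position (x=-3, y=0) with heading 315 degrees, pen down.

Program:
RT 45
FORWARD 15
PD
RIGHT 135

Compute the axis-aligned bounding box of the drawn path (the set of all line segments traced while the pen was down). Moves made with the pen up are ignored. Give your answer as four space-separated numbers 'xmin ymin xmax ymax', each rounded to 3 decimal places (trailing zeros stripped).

Answer: -3 -15 -3 0

Derivation:
Executing turtle program step by step:
Start: pos=(-3,0), heading=315, pen down
RT 45: heading 315 -> 270
FD 15: (-3,0) -> (-3,-15) [heading=270, draw]
PD: pen down
RT 135: heading 270 -> 135
Final: pos=(-3,-15), heading=135, 1 segment(s) drawn

Segment endpoints: x in {-3, -3}, y in {-15, 0}
xmin=-3, ymin=-15, xmax=-3, ymax=0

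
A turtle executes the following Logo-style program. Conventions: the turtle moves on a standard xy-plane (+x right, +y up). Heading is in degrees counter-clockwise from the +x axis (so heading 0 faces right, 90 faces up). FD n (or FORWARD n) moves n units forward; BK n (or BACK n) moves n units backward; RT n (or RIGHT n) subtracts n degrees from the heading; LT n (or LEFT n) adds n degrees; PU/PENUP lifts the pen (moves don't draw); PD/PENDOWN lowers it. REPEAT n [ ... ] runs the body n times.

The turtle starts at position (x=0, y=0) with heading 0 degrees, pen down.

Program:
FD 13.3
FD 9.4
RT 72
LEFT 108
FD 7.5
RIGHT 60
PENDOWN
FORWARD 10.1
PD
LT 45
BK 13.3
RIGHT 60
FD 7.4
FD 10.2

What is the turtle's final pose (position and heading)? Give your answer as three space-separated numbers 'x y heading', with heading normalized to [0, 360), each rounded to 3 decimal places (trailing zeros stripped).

Executing turtle program step by step:
Start: pos=(0,0), heading=0, pen down
FD 13.3: (0,0) -> (13.3,0) [heading=0, draw]
FD 9.4: (13.3,0) -> (22.7,0) [heading=0, draw]
RT 72: heading 0 -> 288
LT 108: heading 288 -> 36
FD 7.5: (22.7,0) -> (28.768,4.408) [heading=36, draw]
RT 60: heading 36 -> 336
PD: pen down
FD 10.1: (28.768,4.408) -> (37.994,0.3) [heading=336, draw]
PD: pen down
LT 45: heading 336 -> 21
BK 13.3: (37.994,0.3) -> (25.578,-4.466) [heading=21, draw]
RT 60: heading 21 -> 321
FD 7.4: (25.578,-4.466) -> (31.329,-9.123) [heading=321, draw]
FD 10.2: (31.329,-9.123) -> (39.256,-15.542) [heading=321, draw]
Final: pos=(39.256,-15.542), heading=321, 7 segment(s) drawn

Answer: 39.256 -15.542 321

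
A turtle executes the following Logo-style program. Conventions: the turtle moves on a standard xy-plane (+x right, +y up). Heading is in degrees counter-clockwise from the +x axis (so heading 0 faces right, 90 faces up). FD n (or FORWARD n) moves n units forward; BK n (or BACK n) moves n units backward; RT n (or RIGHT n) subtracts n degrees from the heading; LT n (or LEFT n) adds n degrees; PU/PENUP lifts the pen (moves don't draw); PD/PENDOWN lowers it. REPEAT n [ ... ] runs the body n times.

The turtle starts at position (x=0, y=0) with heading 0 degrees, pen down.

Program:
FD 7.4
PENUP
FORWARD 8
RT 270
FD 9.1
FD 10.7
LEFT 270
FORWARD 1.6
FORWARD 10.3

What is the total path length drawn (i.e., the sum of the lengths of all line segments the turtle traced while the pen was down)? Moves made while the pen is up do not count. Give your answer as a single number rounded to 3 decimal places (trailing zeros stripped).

Executing turtle program step by step:
Start: pos=(0,0), heading=0, pen down
FD 7.4: (0,0) -> (7.4,0) [heading=0, draw]
PU: pen up
FD 8: (7.4,0) -> (15.4,0) [heading=0, move]
RT 270: heading 0 -> 90
FD 9.1: (15.4,0) -> (15.4,9.1) [heading=90, move]
FD 10.7: (15.4,9.1) -> (15.4,19.8) [heading=90, move]
LT 270: heading 90 -> 0
FD 1.6: (15.4,19.8) -> (17,19.8) [heading=0, move]
FD 10.3: (17,19.8) -> (27.3,19.8) [heading=0, move]
Final: pos=(27.3,19.8), heading=0, 1 segment(s) drawn

Segment lengths:
  seg 1: (0,0) -> (7.4,0), length = 7.4
Total = 7.4

Answer: 7.4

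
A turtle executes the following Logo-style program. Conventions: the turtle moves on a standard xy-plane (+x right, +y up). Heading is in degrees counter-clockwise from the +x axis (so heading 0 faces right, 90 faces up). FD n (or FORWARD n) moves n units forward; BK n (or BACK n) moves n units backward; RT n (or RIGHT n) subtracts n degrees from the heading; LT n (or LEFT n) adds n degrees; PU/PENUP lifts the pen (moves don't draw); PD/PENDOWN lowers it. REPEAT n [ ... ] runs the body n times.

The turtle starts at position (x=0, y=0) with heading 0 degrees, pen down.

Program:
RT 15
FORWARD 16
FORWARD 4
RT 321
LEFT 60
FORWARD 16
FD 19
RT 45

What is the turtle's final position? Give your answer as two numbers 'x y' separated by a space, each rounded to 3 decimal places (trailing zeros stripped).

Answer: 22.977 29.632

Derivation:
Executing turtle program step by step:
Start: pos=(0,0), heading=0, pen down
RT 15: heading 0 -> 345
FD 16: (0,0) -> (15.455,-4.141) [heading=345, draw]
FD 4: (15.455,-4.141) -> (19.319,-5.176) [heading=345, draw]
RT 321: heading 345 -> 24
LT 60: heading 24 -> 84
FD 16: (19.319,-5.176) -> (20.991,10.736) [heading=84, draw]
FD 19: (20.991,10.736) -> (22.977,29.632) [heading=84, draw]
RT 45: heading 84 -> 39
Final: pos=(22.977,29.632), heading=39, 4 segment(s) drawn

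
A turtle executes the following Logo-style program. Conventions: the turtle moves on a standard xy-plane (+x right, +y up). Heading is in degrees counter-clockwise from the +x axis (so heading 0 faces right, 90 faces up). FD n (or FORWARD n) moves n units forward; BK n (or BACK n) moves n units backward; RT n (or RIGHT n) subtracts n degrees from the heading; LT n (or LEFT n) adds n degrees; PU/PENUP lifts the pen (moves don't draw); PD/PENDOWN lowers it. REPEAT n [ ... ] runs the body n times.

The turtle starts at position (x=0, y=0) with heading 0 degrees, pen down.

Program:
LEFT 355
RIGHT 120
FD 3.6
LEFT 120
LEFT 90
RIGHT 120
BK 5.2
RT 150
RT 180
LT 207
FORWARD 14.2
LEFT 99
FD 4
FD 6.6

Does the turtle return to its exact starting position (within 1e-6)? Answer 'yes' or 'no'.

Executing turtle program step by step:
Start: pos=(0,0), heading=0, pen down
LT 355: heading 0 -> 355
RT 120: heading 355 -> 235
FD 3.6: (0,0) -> (-2.065,-2.949) [heading=235, draw]
LT 120: heading 235 -> 355
LT 90: heading 355 -> 85
RT 120: heading 85 -> 325
BK 5.2: (-2.065,-2.949) -> (-6.324,0.034) [heading=325, draw]
RT 150: heading 325 -> 175
RT 180: heading 175 -> 355
LT 207: heading 355 -> 202
FD 14.2: (-6.324,0.034) -> (-19.49,-5.286) [heading=202, draw]
LT 99: heading 202 -> 301
FD 4: (-19.49,-5.286) -> (-17.43,-8.714) [heading=301, draw]
FD 6.6: (-17.43,-8.714) -> (-14.031,-14.372) [heading=301, draw]
Final: pos=(-14.031,-14.372), heading=301, 5 segment(s) drawn

Start position: (0, 0)
Final position: (-14.031, -14.372)
Distance = 20.085; >= 1e-6 -> NOT closed

Answer: no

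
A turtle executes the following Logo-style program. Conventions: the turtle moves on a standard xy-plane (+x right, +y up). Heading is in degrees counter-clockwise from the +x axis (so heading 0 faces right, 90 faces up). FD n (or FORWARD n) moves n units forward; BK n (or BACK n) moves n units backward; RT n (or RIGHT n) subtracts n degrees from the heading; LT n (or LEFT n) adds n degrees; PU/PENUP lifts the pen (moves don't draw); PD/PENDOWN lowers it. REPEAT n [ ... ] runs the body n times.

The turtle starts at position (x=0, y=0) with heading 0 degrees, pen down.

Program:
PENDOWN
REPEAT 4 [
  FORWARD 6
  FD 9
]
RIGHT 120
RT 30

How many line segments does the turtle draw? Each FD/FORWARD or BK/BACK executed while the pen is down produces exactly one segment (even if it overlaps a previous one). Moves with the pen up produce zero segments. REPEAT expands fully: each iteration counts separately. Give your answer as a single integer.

Answer: 8

Derivation:
Executing turtle program step by step:
Start: pos=(0,0), heading=0, pen down
PD: pen down
REPEAT 4 [
  -- iteration 1/4 --
  FD 6: (0,0) -> (6,0) [heading=0, draw]
  FD 9: (6,0) -> (15,0) [heading=0, draw]
  -- iteration 2/4 --
  FD 6: (15,0) -> (21,0) [heading=0, draw]
  FD 9: (21,0) -> (30,0) [heading=0, draw]
  -- iteration 3/4 --
  FD 6: (30,0) -> (36,0) [heading=0, draw]
  FD 9: (36,0) -> (45,0) [heading=0, draw]
  -- iteration 4/4 --
  FD 6: (45,0) -> (51,0) [heading=0, draw]
  FD 9: (51,0) -> (60,0) [heading=0, draw]
]
RT 120: heading 0 -> 240
RT 30: heading 240 -> 210
Final: pos=(60,0), heading=210, 8 segment(s) drawn
Segments drawn: 8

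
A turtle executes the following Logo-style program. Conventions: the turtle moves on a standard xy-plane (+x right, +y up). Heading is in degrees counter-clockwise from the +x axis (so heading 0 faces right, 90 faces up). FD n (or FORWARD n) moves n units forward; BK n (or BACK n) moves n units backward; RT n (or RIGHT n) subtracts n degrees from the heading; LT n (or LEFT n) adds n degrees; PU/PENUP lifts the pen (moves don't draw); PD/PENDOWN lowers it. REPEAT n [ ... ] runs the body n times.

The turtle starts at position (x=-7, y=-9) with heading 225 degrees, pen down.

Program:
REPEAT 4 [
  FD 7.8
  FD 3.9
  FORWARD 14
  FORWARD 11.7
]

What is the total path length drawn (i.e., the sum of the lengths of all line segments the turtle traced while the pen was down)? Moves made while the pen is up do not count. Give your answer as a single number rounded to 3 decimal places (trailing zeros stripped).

Answer: 149.6

Derivation:
Executing turtle program step by step:
Start: pos=(-7,-9), heading=225, pen down
REPEAT 4 [
  -- iteration 1/4 --
  FD 7.8: (-7,-9) -> (-12.515,-14.515) [heading=225, draw]
  FD 3.9: (-12.515,-14.515) -> (-15.273,-17.273) [heading=225, draw]
  FD 14: (-15.273,-17.273) -> (-25.173,-27.173) [heading=225, draw]
  FD 11.7: (-25.173,-27.173) -> (-33.446,-35.446) [heading=225, draw]
  -- iteration 2/4 --
  FD 7.8: (-33.446,-35.446) -> (-38.961,-40.961) [heading=225, draw]
  FD 3.9: (-38.961,-40.961) -> (-41.719,-43.719) [heading=225, draw]
  FD 14: (-41.719,-43.719) -> (-51.618,-53.618) [heading=225, draw]
  FD 11.7: (-51.618,-53.618) -> (-59.892,-61.892) [heading=225, draw]
  -- iteration 3/4 --
  FD 7.8: (-59.892,-61.892) -> (-65.407,-67.407) [heading=225, draw]
  FD 3.9: (-65.407,-67.407) -> (-68.165,-70.165) [heading=225, draw]
  FD 14: (-68.165,-70.165) -> (-78.064,-80.064) [heading=225, draw]
  FD 11.7: (-78.064,-80.064) -> (-86.337,-88.337) [heading=225, draw]
  -- iteration 4/4 --
  FD 7.8: (-86.337,-88.337) -> (-91.853,-93.853) [heading=225, draw]
  FD 3.9: (-91.853,-93.853) -> (-94.611,-96.611) [heading=225, draw]
  FD 14: (-94.611,-96.611) -> (-104.51,-106.51) [heading=225, draw]
  FD 11.7: (-104.51,-106.51) -> (-112.783,-114.783) [heading=225, draw]
]
Final: pos=(-112.783,-114.783), heading=225, 16 segment(s) drawn

Segment lengths:
  seg 1: (-7,-9) -> (-12.515,-14.515), length = 7.8
  seg 2: (-12.515,-14.515) -> (-15.273,-17.273), length = 3.9
  seg 3: (-15.273,-17.273) -> (-25.173,-27.173), length = 14
  seg 4: (-25.173,-27.173) -> (-33.446,-35.446), length = 11.7
  seg 5: (-33.446,-35.446) -> (-38.961,-40.961), length = 7.8
  seg 6: (-38.961,-40.961) -> (-41.719,-43.719), length = 3.9
  seg 7: (-41.719,-43.719) -> (-51.618,-53.618), length = 14
  seg 8: (-51.618,-53.618) -> (-59.892,-61.892), length = 11.7
  seg 9: (-59.892,-61.892) -> (-65.407,-67.407), length = 7.8
  seg 10: (-65.407,-67.407) -> (-68.165,-70.165), length = 3.9
  seg 11: (-68.165,-70.165) -> (-78.064,-80.064), length = 14
  seg 12: (-78.064,-80.064) -> (-86.337,-88.337), length = 11.7
  seg 13: (-86.337,-88.337) -> (-91.853,-93.853), length = 7.8
  seg 14: (-91.853,-93.853) -> (-94.611,-96.611), length = 3.9
  seg 15: (-94.611,-96.611) -> (-104.51,-106.51), length = 14
  seg 16: (-104.51,-106.51) -> (-112.783,-114.783), length = 11.7
Total = 149.6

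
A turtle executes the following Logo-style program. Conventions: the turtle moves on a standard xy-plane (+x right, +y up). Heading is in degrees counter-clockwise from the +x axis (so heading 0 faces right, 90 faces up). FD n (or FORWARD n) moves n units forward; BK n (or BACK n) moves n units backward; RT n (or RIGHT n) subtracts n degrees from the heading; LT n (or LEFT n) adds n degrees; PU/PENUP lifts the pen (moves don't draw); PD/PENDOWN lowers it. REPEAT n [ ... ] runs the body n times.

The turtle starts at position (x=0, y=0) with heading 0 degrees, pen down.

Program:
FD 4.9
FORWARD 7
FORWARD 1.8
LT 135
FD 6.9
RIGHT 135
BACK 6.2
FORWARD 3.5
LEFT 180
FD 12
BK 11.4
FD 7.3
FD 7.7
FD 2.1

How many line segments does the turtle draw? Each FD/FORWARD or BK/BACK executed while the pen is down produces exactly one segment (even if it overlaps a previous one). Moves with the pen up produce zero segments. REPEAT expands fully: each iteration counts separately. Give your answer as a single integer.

Executing turtle program step by step:
Start: pos=(0,0), heading=0, pen down
FD 4.9: (0,0) -> (4.9,0) [heading=0, draw]
FD 7: (4.9,0) -> (11.9,0) [heading=0, draw]
FD 1.8: (11.9,0) -> (13.7,0) [heading=0, draw]
LT 135: heading 0 -> 135
FD 6.9: (13.7,0) -> (8.821,4.879) [heading=135, draw]
RT 135: heading 135 -> 0
BK 6.2: (8.821,4.879) -> (2.621,4.879) [heading=0, draw]
FD 3.5: (2.621,4.879) -> (6.121,4.879) [heading=0, draw]
LT 180: heading 0 -> 180
FD 12: (6.121,4.879) -> (-5.879,4.879) [heading=180, draw]
BK 11.4: (-5.879,4.879) -> (5.521,4.879) [heading=180, draw]
FD 7.3: (5.521,4.879) -> (-1.779,4.879) [heading=180, draw]
FD 7.7: (-1.779,4.879) -> (-9.479,4.879) [heading=180, draw]
FD 2.1: (-9.479,4.879) -> (-11.579,4.879) [heading=180, draw]
Final: pos=(-11.579,4.879), heading=180, 11 segment(s) drawn
Segments drawn: 11

Answer: 11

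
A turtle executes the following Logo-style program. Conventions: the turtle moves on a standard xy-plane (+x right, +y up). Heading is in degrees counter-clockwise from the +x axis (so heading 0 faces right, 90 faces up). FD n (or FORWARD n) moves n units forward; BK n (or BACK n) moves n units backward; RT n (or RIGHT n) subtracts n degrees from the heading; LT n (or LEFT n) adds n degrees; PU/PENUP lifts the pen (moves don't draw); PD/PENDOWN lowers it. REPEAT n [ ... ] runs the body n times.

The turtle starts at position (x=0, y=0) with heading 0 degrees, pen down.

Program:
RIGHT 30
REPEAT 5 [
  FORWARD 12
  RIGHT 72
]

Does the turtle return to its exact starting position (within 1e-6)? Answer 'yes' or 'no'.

Executing turtle program step by step:
Start: pos=(0,0), heading=0, pen down
RT 30: heading 0 -> 330
REPEAT 5 [
  -- iteration 1/5 --
  FD 12: (0,0) -> (10.392,-6) [heading=330, draw]
  RT 72: heading 330 -> 258
  -- iteration 2/5 --
  FD 12: (10.392,-6) -> (7.897,-17.738) [heading=258, draw]
  RT 72: heading 258 -> 186
  -- iteration 3/5 --
  FD 12: (7.897,-17.738) -> (-4.037,-18.992) [heading=186, draw]
  RT 72: heading 186 -> 114
  -- iteration 4/5 --
  FD 12: (-4.037,-18.992) -> (-8.918,-8.03) [heading=114, draw]
  RT 72: heading 114 -> 42
  -- iteration 5/5 --
  FD 12: (-8.918,-8.03) -> (0,0) [heading=42, draw]
  RT 72: heading 42 -> 330
]
Final: pos=(0,0), heading=330, 5 segment(s) drawn

Start position: (0, 0)
Final position: (0, 0)
Distance = 0; < 1e-6 -> CLOSED

Answer: yes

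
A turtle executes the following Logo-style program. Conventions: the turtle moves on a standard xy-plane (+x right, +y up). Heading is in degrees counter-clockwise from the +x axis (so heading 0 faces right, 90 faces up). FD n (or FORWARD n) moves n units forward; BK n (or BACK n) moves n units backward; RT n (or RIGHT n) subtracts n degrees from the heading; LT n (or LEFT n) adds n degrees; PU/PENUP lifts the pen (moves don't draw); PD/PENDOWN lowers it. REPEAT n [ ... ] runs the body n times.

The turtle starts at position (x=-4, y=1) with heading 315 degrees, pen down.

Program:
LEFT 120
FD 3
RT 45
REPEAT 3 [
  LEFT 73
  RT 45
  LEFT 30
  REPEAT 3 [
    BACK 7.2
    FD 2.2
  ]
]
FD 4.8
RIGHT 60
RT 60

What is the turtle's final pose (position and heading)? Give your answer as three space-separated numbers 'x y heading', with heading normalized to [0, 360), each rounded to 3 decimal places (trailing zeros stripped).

Executing turtle program step by step:
Start: pos=(-4,1), heading=315, pen down
LT 120: heading 315 -> 75
FD 3: (-4,1) -> (-3.224,3.898) [heading=75, draw]
RT 45: heading 75 -> 30
REPEAT 3 [
  -- iteration 1/3 --
  LT 73: heading 30 -> 103
  RT 45: heading 103 -> 58
  LT 30: heading 58 -> 88
  REPEAT 3 [
    -- iteration 1/3 --
    BK 7.2: (-3.224,3.898) -> (-3.475,-3.298) [heading=88, draw]
    FD 2.2: (-3.475,-3.298) -> (-3.398,-1.099) [heading=88, draw]
    -- iteration 2/3 --
    BK 7.2: (-3.398,-1.099) -> (-3.649,-8.295) [heading=88, draw]
    FD 2.2: (-3.649,-8.295) -> (-3.573,-6.096) [heading=88, draw]
    -- iteration 3/3 --
    BK 7.2: (-3.573,-6.096) -> (-3.824,-13.292) [heading=88, draw]
    FD 2.2: (-3.824,-13.292) -> (-3.747,-11.093) [heading=88, draw]
  ]
  -- iteration 2/3 --
  LT 73: heading 88 -> 161
  RT 45: heading 161 -> 116
  LT 30: heading 116 -> 146
  REPEAT 3 [
    -- iteration 1/3 --
    BK 7.2: (-3.747,-11.093) -> (2.222,-15.119) [heading=146, draw]
    FD 2.2: (2.222,-15.119) -> (0.398,-13.889) [heading=146, draw]
    -- iteration 2/3 --
    BK 7.2: (0.398,-13.889) -> (6.367,-17.915) [heading=146, draw]
    FD 2.2: (6.367,-17.915) -> (4.543,-16.685) [heading=146, draw]
    -- iteration 3/3 --
    BK 7.2: (4.543,-16.685) -> (10.512,-20.711) [heading=146, draw]
    FD 2.2: (10.512,-20.711) -> (8.689,-19.481) [heading=146, draw]
  ]
  -- iteration 3/3 --
  LT 73: heading 146 -> 219
  RT 45: heading 219 -> 174
  LT 30: heading 174 -> 204
  REPEAT 3 [
    -- iteration 1/3 --
    BK 7.2: (8.689,-19.481) -> (15.266,-16.552) [heading=204, draw]
    FD 2.2: (15.266,-16.552) -> (13.256,-17.447) [heading=204, draw]
    -- iteration 2/3 --
    BK 7.2: (13.256,-17.447) -> (19.834,-14.519) [heading=204, draw]
    FD 2.2: (19.834,-14.519) -> (17.824,-15.414) [heading=204, draw]
    -- iteration 3/3 --
    BK 7.2: (17.824,-15.414) -> (24.402,-12.485) [heading=204, draw]
    FD 2.2: (24.402,-12.485) -> (22.392,-13.38) [heading=204, draw]
  ]
]
FD 4.8: (22.392,-13.38) -> (18.007,-15.332) [heading=204, draw]
RT 60: heading 204 -> 144
RT 60: heading 144 -> 84
Final: pos=(18.007,-15.332), heading=84, 20 segment(s) drawn

Answer: 18.007 -15.332 84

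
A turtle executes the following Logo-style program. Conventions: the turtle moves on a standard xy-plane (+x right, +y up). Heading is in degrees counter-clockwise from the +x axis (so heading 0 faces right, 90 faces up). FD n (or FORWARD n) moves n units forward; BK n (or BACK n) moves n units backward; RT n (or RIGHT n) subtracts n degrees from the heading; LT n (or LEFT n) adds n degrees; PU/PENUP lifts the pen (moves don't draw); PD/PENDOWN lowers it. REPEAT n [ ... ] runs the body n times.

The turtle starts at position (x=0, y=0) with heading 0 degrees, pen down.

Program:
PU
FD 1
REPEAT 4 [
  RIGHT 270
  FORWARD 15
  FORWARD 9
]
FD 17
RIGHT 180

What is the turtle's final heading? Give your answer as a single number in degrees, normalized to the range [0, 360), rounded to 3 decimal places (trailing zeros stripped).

Executing turtle program step by step:
Start: pos=(0,0), heading=0, pen down
PU: pen up
FD 1: (0,0) -> (1,0) [heading=0, move]
REPEAT 4 [
  -- iteration 1/4 --
  RT 270: heading 0 -> 90
  FD 15: (1,0) -> (1,15) [heading=90, move]
  FD 9: (1,15) -> (1,24) [heading=90, move]
  -- iteration 2/4 --
  RT 270: heading 90 -> 180
  FD 15: (1,24) -> (-14,24) [heading=180, move]
  FD 9: (-14,24) -> (-23,24) [heading=180, move]
  -- iteration 3/4 --
  RT 270: heading 180 -> 270
  FD 15: (-23,24) -> (-23,9) [heading=270, move]
  FD 9: (-23,9) -> (-23,0) [heading=270, move]
  -- iteration 4/4 --
  RT 270: heading 270 -> 0
  FD 15: (-23,0) -> (-8,0) [heading=0, move]
  FD 9: (-8,0) -> (1,0) [heading=0, move]
]
FD 17: (1,0) -> (18,0) [heading=0, move]
RT 180: heading 0 -> 180
Final: pos=(18,0), heading=180, 0 segment(s) drawn

Answer: 180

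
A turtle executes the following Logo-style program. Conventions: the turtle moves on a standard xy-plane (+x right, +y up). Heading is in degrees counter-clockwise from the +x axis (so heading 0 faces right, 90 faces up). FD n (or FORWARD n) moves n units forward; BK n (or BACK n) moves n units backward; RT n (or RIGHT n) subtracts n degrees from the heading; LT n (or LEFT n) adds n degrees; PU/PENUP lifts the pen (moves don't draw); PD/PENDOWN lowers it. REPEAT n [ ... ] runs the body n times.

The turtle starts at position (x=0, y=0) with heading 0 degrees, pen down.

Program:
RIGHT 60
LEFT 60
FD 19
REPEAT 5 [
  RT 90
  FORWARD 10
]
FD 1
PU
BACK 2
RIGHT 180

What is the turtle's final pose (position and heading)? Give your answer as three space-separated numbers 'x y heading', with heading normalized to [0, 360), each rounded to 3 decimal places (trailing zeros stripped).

Answer: 19 -9 90

Derivation:
Executing turtle program step by step:
Start: pos=(0,0), heading=0, pen down
RT 60: heading 0 -> 300
LT 60: heading 300 -> 0
FD 19: (0,0) -> (19,0) [heading=0, draw]
REPEAT 5 [
  -- iteration 1/5 --
  RT 90: heading 0 -> 270
  FD 10: (19,0) -> (19,-10) [heading=270, draw]
  -- iteration 2/5 --
  RT 90: heading 270 -> 180
  FD 10: (19,-10) -> (9,-10) [heading=180, draw]
  -- iteration 3/5 --
  RT 90: heading 180 -> 90
  FD 10: (9,-10) -> (9,0) [heading=90, draw]
  -- iteration 4/5 --
  RT 90: heading 90 -> 0
  FD 10: (9,0) -> (19,0) [heading=0, draw]
  -- iteration 5/5 --
  RT 90: heading 0 -> 270
  FD 10: (19,0) -> (19,-10) [heading=270, draw]
]
FD 1: (19,-10) -> (19,-11) [heading=270, draw]
PU: pen up
BK 2: (19,-11) -> (19,-9) [heading=270, move]
RT 180: heading 270 -> 90
Final: pos=(19,-9), heading=90, 7 segment(s) drawn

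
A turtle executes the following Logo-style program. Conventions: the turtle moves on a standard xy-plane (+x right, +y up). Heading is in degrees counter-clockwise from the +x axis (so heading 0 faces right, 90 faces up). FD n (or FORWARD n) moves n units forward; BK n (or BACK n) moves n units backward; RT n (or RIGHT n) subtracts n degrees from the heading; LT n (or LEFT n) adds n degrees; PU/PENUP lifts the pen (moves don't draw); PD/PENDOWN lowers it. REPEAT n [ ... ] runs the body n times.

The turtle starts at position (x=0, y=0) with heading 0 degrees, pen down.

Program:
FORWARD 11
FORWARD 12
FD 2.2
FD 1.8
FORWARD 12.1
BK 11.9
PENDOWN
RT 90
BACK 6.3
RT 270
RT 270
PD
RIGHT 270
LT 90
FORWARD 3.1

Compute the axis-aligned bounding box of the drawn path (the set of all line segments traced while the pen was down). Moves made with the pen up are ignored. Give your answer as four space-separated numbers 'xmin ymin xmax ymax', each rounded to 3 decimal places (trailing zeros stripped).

Answer: 0 0 39.1 6.3

Derivation:
Executing turtle program step by step:
Start: pos=(0,0), heading=0, pen down
FD 11: (0,0) -> (11,0) [heading=0, draw]
FD 12: (11,0) -> (23,0) [heading=0, draw]
FD 2.2: (23,0) -> (25.2,0) [heading=0, draw]
FD 1.8: (25.2,0) -> (27,0) [heading=0, draw]
FD 12.1: (27,0) -> (39.1,0) [heading=0, draw]
BK 11.9: (39.1,0) -> (27.2,0) [heading=0, draw]
PD: pen down
RT 90: heading 0 -> 270
BK 6.3: (27.2,0) -> (27.2,6.3) [heading=270, draw]
RT 270: heading 270 -> 0
RT 270: heading 0 -> 90
PD: pen down
RT 270: heading 90 -> 180
LT 90: heading 180 -> 270
FD 3.1: (27.2,6.3) -> (27.2,3.2) [heading=270, draw]
Final: pos=(27.2,3.2), heading=270, 8 segment(s) drawn

Segment endpoints: x in {0, 11, 23, 25.2, 27, 27.2, 39.1}, y in {0, 3.2, 6.3}
xmin=0, ymin=0, xmax=39.1, ymax=6.3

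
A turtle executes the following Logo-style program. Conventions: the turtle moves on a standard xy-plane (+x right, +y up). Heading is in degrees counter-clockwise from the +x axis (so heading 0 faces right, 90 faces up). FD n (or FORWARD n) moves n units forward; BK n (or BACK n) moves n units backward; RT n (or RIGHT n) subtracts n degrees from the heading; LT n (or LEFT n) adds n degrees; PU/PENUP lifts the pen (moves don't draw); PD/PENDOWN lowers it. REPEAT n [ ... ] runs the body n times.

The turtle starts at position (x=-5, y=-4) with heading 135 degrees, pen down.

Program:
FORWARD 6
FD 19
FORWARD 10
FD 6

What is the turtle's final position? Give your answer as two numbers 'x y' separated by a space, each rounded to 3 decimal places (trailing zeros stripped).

Answer: -33.991 24.991

Derivation:
Executing turtle program step by step:
Start: pos=(-5,-4), heading=135, pen down
FD 6: (-5,-4) -> (-9.243,0.243) [heading=135, draw]
FD 19: (-9.243,0.243) -> (-22.678,13.678) [heading=135, draw]
FD 10: (-22.678,13.678) -> (-29.749,20.749) [heading=135, draw]
FD 6: (-29.749,20.749) -> (-33.991,24.991) [heading=135, draw]
Final: pos=(-33.991,24.991), heading=135, 4 segment(s) drawn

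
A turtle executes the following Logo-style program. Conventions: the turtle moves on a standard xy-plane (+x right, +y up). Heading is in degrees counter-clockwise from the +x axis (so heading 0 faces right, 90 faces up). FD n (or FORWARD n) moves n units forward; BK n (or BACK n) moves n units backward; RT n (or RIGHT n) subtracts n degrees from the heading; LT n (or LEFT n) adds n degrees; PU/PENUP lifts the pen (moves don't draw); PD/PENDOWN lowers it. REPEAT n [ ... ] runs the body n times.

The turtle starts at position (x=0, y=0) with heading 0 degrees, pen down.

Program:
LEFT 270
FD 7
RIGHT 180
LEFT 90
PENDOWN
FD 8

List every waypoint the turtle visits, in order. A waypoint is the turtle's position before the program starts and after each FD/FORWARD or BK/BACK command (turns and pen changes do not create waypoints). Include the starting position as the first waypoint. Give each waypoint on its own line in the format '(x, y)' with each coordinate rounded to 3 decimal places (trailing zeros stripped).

Executing turtle program step by step:
Start: pos=(0,0), heading=0, pen down
LT 270: heading 0 -> 270
FD 7: (0,0) -> (0,-7) [heading=270, draw]
RT 180: heading 270 -> 90
LT 90: heading 90 -> 180
PD: pen down
FD 8: (0,-7) -> (-8,-7) [heading=180, draw]
Final: pos=(-8,-7), heading=180, 2 segment(s) drawn
Waypoints (3 total):
(0, 0)
(0, -7)
(-8, -7)

Answer: (0, 0)
(0, -7)
(-8, -7)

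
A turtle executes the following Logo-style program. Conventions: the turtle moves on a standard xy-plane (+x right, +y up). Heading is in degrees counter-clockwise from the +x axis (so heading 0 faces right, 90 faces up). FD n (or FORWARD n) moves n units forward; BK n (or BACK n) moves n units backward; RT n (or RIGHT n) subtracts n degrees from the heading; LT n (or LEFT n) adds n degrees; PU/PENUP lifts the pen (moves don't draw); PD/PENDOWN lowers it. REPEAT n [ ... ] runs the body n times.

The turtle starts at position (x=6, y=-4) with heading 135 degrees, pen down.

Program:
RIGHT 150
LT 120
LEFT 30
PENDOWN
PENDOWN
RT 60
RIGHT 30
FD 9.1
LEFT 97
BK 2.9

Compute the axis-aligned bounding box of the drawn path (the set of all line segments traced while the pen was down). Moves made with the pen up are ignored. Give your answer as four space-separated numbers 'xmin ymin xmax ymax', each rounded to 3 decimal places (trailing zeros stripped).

Answer: 6 -4 14.72 2.435

Derivation:
Executing turtle program step by step:
Start: pos=(6,-4), heading=135, pen down
RT 150: heading 135 -> 345
LT 120: heading 345 -> 105
LT 30: heading 105 -> 135
PD: pen down
PD: pen down
RT 60: heading 135 -> 75
RT 30: heading 75 -> 45
FD 9.1: (6,-4) -> (12.435,2.435) [heading=45, draw]
LT 97: heading 45 -> 142
BK 2.9: (12.435,2.435) -> (14.72,0.649) [heading=142, draw]
Final: pos=(14.72,0.649), heading=142, 2 segment(s) drawn

Segment endpoints: x in {6, 12.435, 14.72}, y in {-4, 0.649, 2.435}
xmin=6, ymin=-4, xmax=14.72, ymax=2.435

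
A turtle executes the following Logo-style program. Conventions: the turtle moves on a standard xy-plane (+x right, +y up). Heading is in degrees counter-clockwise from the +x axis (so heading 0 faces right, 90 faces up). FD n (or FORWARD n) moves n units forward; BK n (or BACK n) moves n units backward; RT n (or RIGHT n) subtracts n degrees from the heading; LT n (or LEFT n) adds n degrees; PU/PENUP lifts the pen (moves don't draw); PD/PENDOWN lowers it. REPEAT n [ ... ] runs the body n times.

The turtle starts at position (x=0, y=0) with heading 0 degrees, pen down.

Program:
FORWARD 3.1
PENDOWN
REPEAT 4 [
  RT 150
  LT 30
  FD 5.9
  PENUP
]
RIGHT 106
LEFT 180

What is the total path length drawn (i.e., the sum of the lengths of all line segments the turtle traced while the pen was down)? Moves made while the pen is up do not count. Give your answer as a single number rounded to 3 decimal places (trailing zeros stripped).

Answer: 9

Derivation:
Executing turtle program step by step:
Start: pos=(0,0), heading=0, pen down
FD 3.1: (0,0) -> (3.1,0) [heading=0, draw]
PD: pen down
REPEAT 4 [
  -- iteration 1/4 --
  RT 150: heading 0 -> 210
  LT 30: heading 210 -> 240
  FD 5.9: (3.1,0) -> (0.15,-5.11) [heading=240, draw]
  PU: pen up
  -- iteration 2/4 --
  RT 150: heading 240 -> 90
  LT 30: heading 90 -> 120
  FD 5.9: (0.15,-5.11) -> (-2.8,0) [heading=120, move]
  PU: pen up
  -- iteration 3/4 --
  RT 150: heading 120 -> 330
  LT 30: heading 330 -> 0
  FD 5.9: (-2.8,0) -> (3.1,0) [heading=0, move]
  PU: pen up
  -- iteration 4/4 --
  RT 150: heading 0 -> 210
  LT 30: heading 210 -> 240
  FD 5.9: (3.1,0) -> (0.15,-5.11) [heading=240, move]
  PU: pen up
]
RT 106: heading 240 -> 134
LT 180: heading 134 -> 314
Final: pos=(0.15,-5.11), heading=314, 2 segment(s) drawn

Segment lengths:
  seg 1: (0,0) -> (3.1,0), length = 3.1
  seg 2: (3.1,0) -> (0.15,-5.11), length = 5.9
Total = 9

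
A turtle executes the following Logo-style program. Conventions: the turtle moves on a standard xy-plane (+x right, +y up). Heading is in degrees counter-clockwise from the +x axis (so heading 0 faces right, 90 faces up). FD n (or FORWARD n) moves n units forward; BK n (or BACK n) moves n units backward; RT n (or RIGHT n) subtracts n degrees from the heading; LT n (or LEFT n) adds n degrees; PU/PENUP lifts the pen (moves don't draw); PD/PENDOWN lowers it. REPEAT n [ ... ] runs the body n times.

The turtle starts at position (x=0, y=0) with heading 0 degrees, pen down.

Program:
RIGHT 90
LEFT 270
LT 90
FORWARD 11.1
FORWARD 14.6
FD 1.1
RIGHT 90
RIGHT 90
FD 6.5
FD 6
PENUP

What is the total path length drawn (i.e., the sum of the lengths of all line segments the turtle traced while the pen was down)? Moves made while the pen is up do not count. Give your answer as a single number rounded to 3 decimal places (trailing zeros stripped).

Executing turtle program step by step:
Start: pos=(0,0), heading=0, pen down
RT 90: heading 0 -> 270
LT 270: heading 270 -> 180
LT 90: heading 180 -> 270
FD 11.1: (0,0) -> (0,-11.1) [heading=270, draw]
FD 14.6: (0,-11.1) -> (0,-25.7) [heading=270, draw]
FD 1.1: (0,-25.7) -> (0,-26.8) [heading=270, draw]
RT 90: heading 270 -> 180
RT 90: heading 180 -> 90
FD 6.5: (0,-26.8) -> (0,-20.3) [heading=90, draw]
FD 6: (0,-20.3) -> (0,-14.3) [heading=90, draw]
PU: pen up
Final: pos=(0,-14.3), heading=90, 5 segment(s) drawn

Segment lengths:
  seg 1: (0,0) -> (0,-11.1), length = 11.1
  seg 2: (0,-11.1) -> (0,-25.7), length = 14.6
  seg 3: (0,-25.7) -> (0,-26.8), length = 1.1
  seg 4: (0,-26.8) -> (0,-20.3), length = 6.5
  seg 5: (0,-20.3) -> (0,-14.3), length = 6
Total = 39.3

Answer: 39.3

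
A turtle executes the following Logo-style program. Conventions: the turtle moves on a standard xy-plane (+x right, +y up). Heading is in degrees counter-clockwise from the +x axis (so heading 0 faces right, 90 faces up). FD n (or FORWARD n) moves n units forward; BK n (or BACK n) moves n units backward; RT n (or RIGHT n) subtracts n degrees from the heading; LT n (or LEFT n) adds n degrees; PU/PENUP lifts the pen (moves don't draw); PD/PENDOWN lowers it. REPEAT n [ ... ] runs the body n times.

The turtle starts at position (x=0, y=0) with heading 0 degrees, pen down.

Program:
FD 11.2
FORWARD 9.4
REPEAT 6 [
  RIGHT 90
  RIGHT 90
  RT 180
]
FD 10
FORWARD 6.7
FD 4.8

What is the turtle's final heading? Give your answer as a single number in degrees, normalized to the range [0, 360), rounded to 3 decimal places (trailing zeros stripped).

Answer: 0

Derivation:
Executing turtle program step by step:
Start: pos=(0,0), heading=0, pen down
FD 11.2: (0,0) -> (11.2,0) [heading=0, draw]
FD 9.4: (11.2,0) -> (20.6,0) [heading=0, draw]
REPEAT 6 [
  -- iteration 1/6 --
  RT 90: heading 0 -> 270
  RT 90: heading 270 -> 180
  RT 180: heading 180 -> 0
  -- iteration 2/6 --
  RT 90: heading 0 -> 270
  RT 90: heading 270 -> 180
  RT 180: heading 180 -> 0
  -- iteration 3/6 --
  RT 90: heading 0 -> 270
  RT 90: heading 270 -> 180
  RT 180: heading 180 -> 0
  -- iteration 4/6 --
  RT 90: heading 0 -> 270
  RT 90: heading 270 -> 180
  RT 180: heading 180 -> 0
  -- iteration 5/6 --
  RT 90: heading 0 -> 270
  RT 90: heading 270 -> 180
  RT 180: heading 180 -> 0
  -- iteration 6/6 --
  RT 90: heading 0 -> 270
  RT 90: heading 270 -> 180
  RT 180: heading 180 -> 0
]
FD 10: (20.6,0) -> (30.6,0) [heading=0, draw]
FD 6.7: (30.6,0) -> (37.3,0) [heading=0, draw]
FD 4.8: (37.3,0) -> (42.1,0) [heading=0, draw]
Final: pos=(42.1,0), heading=0, 5 segment(s) drawn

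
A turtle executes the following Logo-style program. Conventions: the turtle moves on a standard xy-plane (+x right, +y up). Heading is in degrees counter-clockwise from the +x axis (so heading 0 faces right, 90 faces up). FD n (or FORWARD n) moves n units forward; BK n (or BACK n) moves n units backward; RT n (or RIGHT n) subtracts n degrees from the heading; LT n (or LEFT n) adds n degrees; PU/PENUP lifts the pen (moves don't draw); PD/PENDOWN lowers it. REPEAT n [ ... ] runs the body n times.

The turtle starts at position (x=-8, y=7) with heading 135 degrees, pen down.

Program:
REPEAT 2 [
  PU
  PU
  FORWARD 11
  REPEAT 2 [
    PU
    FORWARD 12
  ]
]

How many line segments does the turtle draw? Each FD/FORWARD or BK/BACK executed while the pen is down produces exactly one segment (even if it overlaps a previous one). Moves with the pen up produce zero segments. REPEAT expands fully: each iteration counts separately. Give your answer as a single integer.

Executing turtle program step by step:
Start: pos=(-8,7), heading=135, pen down
REPEAT 2 [
  -- iteration 1/2 --
  PU: pen up
  PU: pen up
  FD 11: (-8,7) -> (-15.778,14.778) [heading=135, move]
  REPEAT 2 [
    -- iteration 1/2 --
    PU: pen up
    FD 12: (-15.778,14.778) -> (-24.263,23.263) [heading=135, move]
    -- iteration 2/2 --
    PU: pen up
    FD 12: (-24.263,23.263) -> (-32.749,31.749) [heading=135, move]
  ]
  -- iteration 2/2 --
  PU: pen up
  PU: pen up
  FD 11: (-32.749,31.749) -> (-40.527,39.527) [heading=135, move]
  REPEAT 2 [
    -- iteration 1/2 --
    PU: pen up
    FD 12: (-40.527,39.527) -> (-49.012,48.012) [heading=135, move]
    -- iteration 2/2 --
    PU: pen up
    FD 12: (-49.012,48.012) -> (-57.497,56.497) [heading=135, move]
  ]
]
Final: pos=(-57.497,56.497), heading=135, 0 segment(s) drawn
Segments drawn: 0

Answer: 0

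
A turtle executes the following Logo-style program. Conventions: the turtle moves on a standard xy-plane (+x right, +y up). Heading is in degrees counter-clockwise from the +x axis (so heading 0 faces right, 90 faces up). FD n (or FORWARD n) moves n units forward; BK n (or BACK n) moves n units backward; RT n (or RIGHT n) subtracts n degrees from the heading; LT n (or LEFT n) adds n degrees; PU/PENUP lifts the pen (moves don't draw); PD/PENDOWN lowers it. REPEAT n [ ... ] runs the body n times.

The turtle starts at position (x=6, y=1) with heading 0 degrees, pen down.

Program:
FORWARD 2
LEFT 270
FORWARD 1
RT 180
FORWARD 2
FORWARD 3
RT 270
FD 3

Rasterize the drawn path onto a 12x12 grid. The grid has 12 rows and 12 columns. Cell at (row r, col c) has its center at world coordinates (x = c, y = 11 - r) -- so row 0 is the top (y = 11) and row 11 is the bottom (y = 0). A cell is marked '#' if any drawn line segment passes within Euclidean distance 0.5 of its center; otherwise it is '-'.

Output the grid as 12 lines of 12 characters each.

Segment 0: (6,1) -> (8,1)
Segment 1: (8,1) -> (8,0)
Segment 2: (8,0) -> (8,2)
Segment 3: (8,2) -> (8,5)
Segment 4: (8,5) -> (5,5)

Answer: ------------
------------
------------
------------
------------
------------
-----####---
--------#---
--------#---
--------#---
------###---
--------#---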